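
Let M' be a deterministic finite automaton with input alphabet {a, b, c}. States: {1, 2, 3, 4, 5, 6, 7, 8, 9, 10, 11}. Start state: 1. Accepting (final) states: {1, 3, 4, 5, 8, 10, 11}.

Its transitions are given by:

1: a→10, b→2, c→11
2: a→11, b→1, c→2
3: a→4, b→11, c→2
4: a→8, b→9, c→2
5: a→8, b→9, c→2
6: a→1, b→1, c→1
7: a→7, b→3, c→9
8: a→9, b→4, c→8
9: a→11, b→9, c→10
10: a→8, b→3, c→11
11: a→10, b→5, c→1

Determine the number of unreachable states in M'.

2

BFS from 1 reaches {1, 2, 3, 4, 5, 8, 9, 10, 11}; the 2 state(s) 6, 7 are never visited.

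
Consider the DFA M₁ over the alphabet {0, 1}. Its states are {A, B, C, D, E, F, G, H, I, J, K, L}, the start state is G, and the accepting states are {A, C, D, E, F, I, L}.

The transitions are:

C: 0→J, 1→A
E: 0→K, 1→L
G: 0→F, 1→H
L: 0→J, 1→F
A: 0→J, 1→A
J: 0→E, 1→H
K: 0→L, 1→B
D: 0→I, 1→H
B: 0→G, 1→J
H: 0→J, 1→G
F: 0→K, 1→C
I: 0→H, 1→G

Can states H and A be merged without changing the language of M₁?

First remove the unreachable states {D,I}; 10 states remain.
Initial partition by acceptance: {A,C,E,F,L} | {B,G,H,J,K}.
On input 0, block {B,G,H,J,K} splits into {G,J,K} and {B,H}.
Stable partition: {A,C,E,F,L} | {G,J,K} | {B,H} — 3 equivalence classes.
H and A end up in different blocks, so they are distinguishable. For instance, the string 'ε' is accepted from only A.

No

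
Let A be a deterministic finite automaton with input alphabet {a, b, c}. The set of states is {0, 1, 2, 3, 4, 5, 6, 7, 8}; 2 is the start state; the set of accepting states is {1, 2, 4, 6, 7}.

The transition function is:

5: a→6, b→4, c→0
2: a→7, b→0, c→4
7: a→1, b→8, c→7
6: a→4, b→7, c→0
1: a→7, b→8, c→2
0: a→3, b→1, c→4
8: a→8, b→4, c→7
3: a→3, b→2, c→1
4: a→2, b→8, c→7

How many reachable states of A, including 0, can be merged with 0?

States {5,6} cannot be reached from the start state, so discard them.
Start with accepting vs non-accepting: {1,2,4,7} | {0,3,8}.
Stable partition: {1,2,4,7} | {0,3,8} — 2 equivalence classes.
State 0 belongs to the block {0,3,8}, which has 3 states.

3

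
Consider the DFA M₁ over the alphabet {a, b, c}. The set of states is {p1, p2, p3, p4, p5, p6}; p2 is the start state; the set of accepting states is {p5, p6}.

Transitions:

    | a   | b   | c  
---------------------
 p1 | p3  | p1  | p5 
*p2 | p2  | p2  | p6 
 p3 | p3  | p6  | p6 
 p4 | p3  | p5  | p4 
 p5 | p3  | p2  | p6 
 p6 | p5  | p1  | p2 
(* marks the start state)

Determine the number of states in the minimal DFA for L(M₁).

First remove the unreachable states {p4}; 5 states remain.
P0 = {p5,p6} | {p1,p2,p3}.
Split {p5,p6} by δ(·,a) → {p5} and {p6}.
Split {p1,p2,p3} by δ(·,b) → {p1,p2} and {p3}.
Split {p1,p2} by δ(·,a) → {p1} and {p2}.
Stable partition: {p5} | {p1} | {p6} | {p3} | {p2} — 5 equivalence classes.

5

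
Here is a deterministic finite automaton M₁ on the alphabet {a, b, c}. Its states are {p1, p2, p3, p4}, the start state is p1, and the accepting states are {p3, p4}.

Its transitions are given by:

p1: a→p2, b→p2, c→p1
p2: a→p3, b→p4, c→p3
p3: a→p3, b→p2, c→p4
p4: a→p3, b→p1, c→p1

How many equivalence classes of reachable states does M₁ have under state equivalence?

4

P0 = {p3,p4} | {p1,p2}.
On input c, block {p3,p4} splits into {p3} and {p4}.
On input a, block {p1,p2} splits into {p1} and {p2}.
No further refinement is possible. Final partition (4 blocks): {p3} | {p1} | {p4} | {p2}.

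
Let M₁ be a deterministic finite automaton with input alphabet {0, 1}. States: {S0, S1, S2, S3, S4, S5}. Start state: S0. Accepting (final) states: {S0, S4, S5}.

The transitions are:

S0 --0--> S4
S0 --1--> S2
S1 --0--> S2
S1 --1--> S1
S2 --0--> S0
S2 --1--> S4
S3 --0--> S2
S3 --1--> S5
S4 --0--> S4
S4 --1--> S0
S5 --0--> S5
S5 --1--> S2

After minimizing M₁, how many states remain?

Reachable states from the start: {S0,S2,S4}. Unreachable: {S1,S3,S5} — drop them.
P0 = {S0,S4} | {S2}.
Split {S0,S4} by δ(·,1) → {S0} and {S4}.
No further refinement is possible. Final partition (3 blocks): {S0} | {S2} | {S4}.

3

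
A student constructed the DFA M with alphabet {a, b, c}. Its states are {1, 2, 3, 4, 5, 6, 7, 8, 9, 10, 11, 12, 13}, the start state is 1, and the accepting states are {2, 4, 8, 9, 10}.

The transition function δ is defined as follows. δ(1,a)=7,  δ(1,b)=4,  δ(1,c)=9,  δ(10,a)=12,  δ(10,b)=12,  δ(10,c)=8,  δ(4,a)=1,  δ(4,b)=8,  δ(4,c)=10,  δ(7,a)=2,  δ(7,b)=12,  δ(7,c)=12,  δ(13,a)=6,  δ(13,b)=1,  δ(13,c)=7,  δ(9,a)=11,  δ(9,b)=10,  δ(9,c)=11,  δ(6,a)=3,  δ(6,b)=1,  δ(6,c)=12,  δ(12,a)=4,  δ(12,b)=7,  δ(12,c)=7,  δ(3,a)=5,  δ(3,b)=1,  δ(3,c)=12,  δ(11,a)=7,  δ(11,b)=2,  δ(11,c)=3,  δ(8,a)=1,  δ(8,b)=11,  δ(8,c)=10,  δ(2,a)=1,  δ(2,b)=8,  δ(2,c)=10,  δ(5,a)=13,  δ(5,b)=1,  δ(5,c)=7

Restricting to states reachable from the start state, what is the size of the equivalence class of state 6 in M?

All states are reachable from the start state.
Initial partition by acceptance: {2,4,8,9,10} | {1,3,5,6,7,11,12,13}.
Split {2,4,8,9,10} by δ(·,b) → {2,4,9} and {8,10}.
Refine {2,4,9} on symbol c: members go to different blocks, giving {2,4} and {9}.
Refine {1,3,5,6,7,11,12,13} on symbol a: members go to different blocks, giving {1,3,5,6,11,13} and {7,12}.
On input a, block {1,3,5,6,11,13} splits into {3,5,6,13} and {1,11}.
Refine {8,10} on symbol a: members go to different blocks, giving {8} and {10}.
Split {1,11} by δ(·,c) → {1} and {11}.
No further refinement is possible. Final partition (8 blocks): {2,4} | {3,5,6,13} | {8} | {9} | {7,12} | {1} | {10} | {11}.
State 6 belongs to the block {3,5,6,13}, which has 4 states.

4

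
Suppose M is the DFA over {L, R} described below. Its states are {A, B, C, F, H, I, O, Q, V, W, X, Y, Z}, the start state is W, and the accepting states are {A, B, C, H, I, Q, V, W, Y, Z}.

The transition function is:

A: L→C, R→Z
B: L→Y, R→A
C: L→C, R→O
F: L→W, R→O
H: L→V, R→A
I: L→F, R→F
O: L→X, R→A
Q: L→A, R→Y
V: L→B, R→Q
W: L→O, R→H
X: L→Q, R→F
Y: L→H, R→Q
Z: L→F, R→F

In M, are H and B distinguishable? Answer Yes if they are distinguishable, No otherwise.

No

States {I} cannot be reached from the start state, so discard them.
Start with accepting vs non-accepting: {A,B,C,H,Q,V,W,Y,Z} | {F,O,X}.
Split {A,B,C,H,Q,V,W,Y,Z} by δ(·,L) → {A,B,C,H,Q,V,Y} and {W,Z}.
Split {A,B,C,H,Q,V,Y} by δ(·,R) → {B,H,Q,V,Y} and {C} and {A}.
On input L, block {B,H,Q,V,Y} splits into {B,H,V,Y} and {Q}.
Split {B,H,V,Y} by δ(·,R) → {B,H} and {V,Y}.
Split {F,O,X} by δ(·,L) → {F} and {O} and {X}.
Split {W,Z} by δ(·,L) → {Z} and {W}.
The partition is now stable with 10 blocks: {B,H} | {F} | {Z} | {C} | {A} | {Q} | {V,Y} | {O} | {X} | {W}.
H and B lie in the same block of the stable partition, so they are equivalent — no string distinguishes them.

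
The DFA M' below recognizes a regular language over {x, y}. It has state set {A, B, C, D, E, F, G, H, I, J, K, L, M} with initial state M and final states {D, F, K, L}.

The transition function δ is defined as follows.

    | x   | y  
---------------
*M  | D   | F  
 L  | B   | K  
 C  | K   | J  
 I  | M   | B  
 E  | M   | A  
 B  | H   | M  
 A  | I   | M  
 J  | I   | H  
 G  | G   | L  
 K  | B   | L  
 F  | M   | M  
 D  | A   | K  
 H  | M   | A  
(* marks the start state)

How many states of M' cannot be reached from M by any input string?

BFS from M reaches {A, B, D, F, H, I, K, L, M}; the 4 state(s) C, E, G, J are never visited.

4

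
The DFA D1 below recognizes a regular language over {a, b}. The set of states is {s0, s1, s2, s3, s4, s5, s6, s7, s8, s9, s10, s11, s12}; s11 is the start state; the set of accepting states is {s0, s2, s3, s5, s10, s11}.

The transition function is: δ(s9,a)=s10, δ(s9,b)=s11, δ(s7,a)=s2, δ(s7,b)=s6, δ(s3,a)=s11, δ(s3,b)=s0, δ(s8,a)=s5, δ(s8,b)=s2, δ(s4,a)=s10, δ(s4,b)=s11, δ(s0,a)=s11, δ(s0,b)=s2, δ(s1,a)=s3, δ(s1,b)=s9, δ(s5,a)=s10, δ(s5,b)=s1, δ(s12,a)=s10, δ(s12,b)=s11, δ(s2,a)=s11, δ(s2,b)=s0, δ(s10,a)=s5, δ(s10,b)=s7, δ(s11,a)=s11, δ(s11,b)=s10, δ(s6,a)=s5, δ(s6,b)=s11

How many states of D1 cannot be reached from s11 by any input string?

BFS from s11 reaches {s0, s1, s2, s3, s5, s6, s7, s9, s10, s11}; the 3 state(s) s4, s8, s12 are never visited.

3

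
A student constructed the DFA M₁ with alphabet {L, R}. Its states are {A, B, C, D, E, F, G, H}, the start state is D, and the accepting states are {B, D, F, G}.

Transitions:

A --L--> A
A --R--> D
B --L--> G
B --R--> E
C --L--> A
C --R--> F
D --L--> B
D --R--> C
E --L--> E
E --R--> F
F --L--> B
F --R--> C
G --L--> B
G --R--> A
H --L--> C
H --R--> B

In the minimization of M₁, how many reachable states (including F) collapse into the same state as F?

4

Reachable states from the start: {A,B,C,D,E,F,G}. Unreachable: {H} — drop them.
Start with accepting vs non-accepting: {B,D,F,G} | {A,C,E}.
The partition is now stable with 2 blocks: {B,D,F,G} | {A,C,E}.
State F belongs to the block {B,D,F,G}, which has 4 states.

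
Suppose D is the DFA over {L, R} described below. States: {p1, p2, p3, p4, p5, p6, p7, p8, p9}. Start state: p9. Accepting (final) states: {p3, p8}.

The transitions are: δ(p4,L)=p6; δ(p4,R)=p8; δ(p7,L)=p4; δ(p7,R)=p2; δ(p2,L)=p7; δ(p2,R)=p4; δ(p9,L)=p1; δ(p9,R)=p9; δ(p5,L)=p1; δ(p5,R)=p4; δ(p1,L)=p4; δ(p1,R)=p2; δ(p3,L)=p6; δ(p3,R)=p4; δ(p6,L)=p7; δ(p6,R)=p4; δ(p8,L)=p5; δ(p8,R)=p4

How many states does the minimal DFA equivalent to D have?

5

States {p3} cannot be reached from the start state, so discard them.
Start with accepting vs non-accepting: {p8} | {p1,p2,p4,p5,p6,p7,p9}.
Split {p1,p2,p4,p5,p6,p7,p9} by δ(·,R) → {p1,p2,p5,p6,p7,p9} and {p4}.
Refine {p1,p2,p5,p6,p7,p9} on symbol L: members go to different blocks, giving {p2,p5,p6,p9} and {p1,p7}.
Split {p2,p5,p6,p9} by δ(·,R) → {p2,p5,p6} and {p9}.
No further refinement is possible. Final partition (5 blocks): {p8} | {p2,p5,p6} | {p4} | {p1,p7} | {p9}.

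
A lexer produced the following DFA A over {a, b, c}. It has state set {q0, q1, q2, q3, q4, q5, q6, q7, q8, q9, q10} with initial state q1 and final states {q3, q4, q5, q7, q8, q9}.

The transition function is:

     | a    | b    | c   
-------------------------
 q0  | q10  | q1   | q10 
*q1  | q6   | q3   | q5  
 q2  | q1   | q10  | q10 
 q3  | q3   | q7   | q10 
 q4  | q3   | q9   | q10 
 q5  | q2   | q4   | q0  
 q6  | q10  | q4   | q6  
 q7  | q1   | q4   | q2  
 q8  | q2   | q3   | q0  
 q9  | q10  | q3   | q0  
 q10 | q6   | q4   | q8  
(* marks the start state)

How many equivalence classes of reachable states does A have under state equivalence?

6

Every state is reachable, so we keep all 11.
P0 = {q3,q4,q5,q7,q8,q9} | {q0,q1,q2,q6,q10}.
On input a, block {q3,q4,q5,q7,q8,q9} splits into {q5,q7,q8,q9} and {q3,q4}.
On input b, block {q0,q1,q2,q6,q10} splits into {q1,q6,q10} and {q0,q2}.
Refine {q5,q7,q8,q9} on symbol a: members go to different blocks, giving {q5,q8} and {q7,q9}.
On input c, block {q1,q6,q10} splits into {q1,q10} and {q6}.
Stable partition: {q5,q8} | {q1,q10} | {q3,q4} | {q0,q2} | {q7,q9} | {q6} — 6 equivalence classes.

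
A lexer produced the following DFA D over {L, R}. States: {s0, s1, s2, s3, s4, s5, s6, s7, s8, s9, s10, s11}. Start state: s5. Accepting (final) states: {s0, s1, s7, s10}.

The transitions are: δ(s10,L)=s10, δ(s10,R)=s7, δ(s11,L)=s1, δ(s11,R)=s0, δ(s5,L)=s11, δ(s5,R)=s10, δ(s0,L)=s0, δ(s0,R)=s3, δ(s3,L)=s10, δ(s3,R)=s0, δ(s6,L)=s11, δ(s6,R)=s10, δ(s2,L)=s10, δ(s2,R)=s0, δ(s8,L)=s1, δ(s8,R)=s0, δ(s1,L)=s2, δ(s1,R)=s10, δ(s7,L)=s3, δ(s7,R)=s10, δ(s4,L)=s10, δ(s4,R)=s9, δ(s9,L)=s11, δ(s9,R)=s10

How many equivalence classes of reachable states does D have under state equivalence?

6

Reachable states from the start: {s0,s1,s2,s3,s5,s7,s10,s11}. Unreachable: {s4,s6,s8,s9} — drop them.
Initial partition by acceptance: {s0,s1,s7,s10} | {s2,s3,s5,s11}.
Split {s0,s1,s7,s10} by δ(·,L) → {s0,s10} and {s1,s7}.
Split {s0,s10} by δ(·,R) → {s0} and {s10}.
Refine {s2,s3,s5,s11} on symbol L: members go to different blocks, giving {s2,s3} and {s5} and {s11}.
No further refinement is possible. Final partition (6 blocks): {s0} | {s2,s3} | {s1,s7} | {s10} | {s5} | {s11}.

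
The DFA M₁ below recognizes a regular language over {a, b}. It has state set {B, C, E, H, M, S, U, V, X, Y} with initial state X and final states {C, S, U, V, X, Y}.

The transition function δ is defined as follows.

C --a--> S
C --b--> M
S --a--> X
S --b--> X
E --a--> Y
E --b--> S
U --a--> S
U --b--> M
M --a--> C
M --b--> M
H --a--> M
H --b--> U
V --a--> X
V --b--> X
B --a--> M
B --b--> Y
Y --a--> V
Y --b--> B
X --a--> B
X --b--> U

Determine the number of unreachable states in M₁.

2

Starting at X and following transitions, the reachable set is {B, C, M, S, U, V, X, Y}. That leaves E, H unreachable — 2 in total.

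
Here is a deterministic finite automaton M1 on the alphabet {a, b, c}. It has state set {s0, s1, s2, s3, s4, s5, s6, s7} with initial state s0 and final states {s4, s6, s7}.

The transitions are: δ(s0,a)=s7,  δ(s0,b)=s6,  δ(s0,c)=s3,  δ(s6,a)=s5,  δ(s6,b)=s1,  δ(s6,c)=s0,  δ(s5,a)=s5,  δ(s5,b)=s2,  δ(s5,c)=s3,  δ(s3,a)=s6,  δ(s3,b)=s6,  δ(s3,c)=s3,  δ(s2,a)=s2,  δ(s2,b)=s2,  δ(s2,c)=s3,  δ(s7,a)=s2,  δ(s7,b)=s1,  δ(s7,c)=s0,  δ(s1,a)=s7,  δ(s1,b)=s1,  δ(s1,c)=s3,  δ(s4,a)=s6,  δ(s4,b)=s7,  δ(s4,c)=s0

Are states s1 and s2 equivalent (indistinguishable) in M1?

First remove the unreachable states {s4}; 7 states remain.
Start with accepting vs non-accepting: {s6,s7} | {s0,s1,s2,s3,s5}.
On input a, block {s0,s1,s2,s3,s5} splits into {s0,s1,s3} and {s2,s5}.
On input b, block {s0,s1,s3} splits into {s0,s3} and {s1}.
No further refinement is possible. Final partition (4 blocks): {s6,s7} | {s0,s3} | {s2,s5} | {s1}.
s1 and s2 end up in different blocks, so they are distinguishable. For instance, the string 'a' is accepted from only s1.

No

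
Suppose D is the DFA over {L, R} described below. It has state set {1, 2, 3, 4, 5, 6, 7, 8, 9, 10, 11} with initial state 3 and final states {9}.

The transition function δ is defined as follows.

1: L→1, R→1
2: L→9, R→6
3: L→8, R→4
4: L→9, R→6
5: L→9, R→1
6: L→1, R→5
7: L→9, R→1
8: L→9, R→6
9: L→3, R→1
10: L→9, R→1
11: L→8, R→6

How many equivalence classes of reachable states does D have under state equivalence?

States {2,7,10,11} cannot be reached from the start state, so discard them.
P0 = {9} | {1,3,4,5,6,8}.
Split {1,3,4,5,6,8} by δ(·,L) → {1,3,6} and {4,5,8}.
On input L, block {1,3,6} splits into {1,6} and {3}.
Refine {1,6} on symbol R: members go to different blocks, giving {1} and {6}.
Refine {4,5,8} on symbol R: members go to different blocks, giving {4,8} and {5}.
The partition is now stable with 6 blocks: {9} | {1} | {4,8} | {3} | {6} | {5}.

6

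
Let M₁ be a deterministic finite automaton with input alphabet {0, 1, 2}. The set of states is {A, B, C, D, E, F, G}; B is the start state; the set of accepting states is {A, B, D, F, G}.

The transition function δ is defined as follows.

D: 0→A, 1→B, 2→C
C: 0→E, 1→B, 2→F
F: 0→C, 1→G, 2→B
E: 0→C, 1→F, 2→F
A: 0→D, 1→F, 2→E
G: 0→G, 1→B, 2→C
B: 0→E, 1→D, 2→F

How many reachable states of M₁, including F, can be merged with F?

2

Start with accepting vs non-accepting: {A,B,D,F,G} | {C,E}.
On input 0, block {A,B,D,F,G} splits into {A,D,G} and {B,F}.
Stable partition: {A,D,G} | {C,E} | {B,F} — 3 equivalence classes.
The equivalence class containing F is {B,F}, of size 2.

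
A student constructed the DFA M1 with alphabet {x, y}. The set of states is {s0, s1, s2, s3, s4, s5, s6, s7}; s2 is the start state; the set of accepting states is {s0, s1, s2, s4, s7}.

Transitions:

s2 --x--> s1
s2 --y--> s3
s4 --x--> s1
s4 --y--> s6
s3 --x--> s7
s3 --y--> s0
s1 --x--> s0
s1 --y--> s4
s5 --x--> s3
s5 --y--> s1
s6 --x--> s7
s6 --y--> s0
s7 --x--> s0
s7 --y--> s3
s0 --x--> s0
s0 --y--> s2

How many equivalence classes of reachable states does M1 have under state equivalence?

3

Reachable states from the start: {s0,s1,s2,s3,s4,s6,s7}. Unreachable: {s5} — drop them.
Initial partition by acceptance: {s0,s1,s2,s4,s7} | {s3,s6}.
Split {s0,s1,s2,s4,s7} by δ(·,y) → {s2,s4,s7} and {s0,s1}.
The partition is now stable with 3 blocks: {s2,s4,s7} | {s3,s6} | {s0,s1}.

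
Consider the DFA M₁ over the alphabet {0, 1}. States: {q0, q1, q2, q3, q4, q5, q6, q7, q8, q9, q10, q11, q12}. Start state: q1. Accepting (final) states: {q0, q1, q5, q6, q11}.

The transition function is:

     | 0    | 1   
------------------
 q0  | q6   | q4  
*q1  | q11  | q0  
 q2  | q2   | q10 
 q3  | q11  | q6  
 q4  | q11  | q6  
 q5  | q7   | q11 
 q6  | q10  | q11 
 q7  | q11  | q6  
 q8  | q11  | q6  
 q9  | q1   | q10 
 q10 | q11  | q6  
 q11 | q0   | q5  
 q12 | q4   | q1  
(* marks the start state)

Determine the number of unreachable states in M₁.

5

Starting at q1 and following transitions, the reachable set is {q0, q1, q4, q5, q6, q7, q10, q11}. That leaves q2, q3, q8, q9, q12 unreachable — 5 in total.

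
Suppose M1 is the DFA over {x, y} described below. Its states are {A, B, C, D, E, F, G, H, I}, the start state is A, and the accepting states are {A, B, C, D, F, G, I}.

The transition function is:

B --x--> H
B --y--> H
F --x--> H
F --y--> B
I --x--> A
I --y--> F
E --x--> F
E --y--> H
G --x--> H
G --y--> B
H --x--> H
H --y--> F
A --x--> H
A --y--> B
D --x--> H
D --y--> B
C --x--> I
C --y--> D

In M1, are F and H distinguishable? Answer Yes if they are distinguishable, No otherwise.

Yes

Reachable states from the start: {A,B,F,H}. Unreachable: {C,D,E,G,I} — drop them.
P0 = {A,B,F} | {H}.
Split {A,B,F} by δ(·,y) → {A,F} and {B}.
Stable partition: {A,F} | {H} | {B} — 3 equivalence classes.
F and H end up in different blocks, so they are distinguishable. For instance, the string 'ε' is accepted from only F.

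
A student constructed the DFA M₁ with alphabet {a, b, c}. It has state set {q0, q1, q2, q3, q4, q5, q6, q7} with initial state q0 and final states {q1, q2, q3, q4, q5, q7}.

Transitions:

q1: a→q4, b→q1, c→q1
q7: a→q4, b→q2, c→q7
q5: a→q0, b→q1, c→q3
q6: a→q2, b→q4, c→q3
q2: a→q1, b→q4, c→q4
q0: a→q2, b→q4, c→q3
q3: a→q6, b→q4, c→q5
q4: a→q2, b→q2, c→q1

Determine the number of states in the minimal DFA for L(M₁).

First remove the unreachable states {q7}; 7 states remain.
P0 = {q1,q2,q3,q4,q5} | {q0,q6}.
Split {q1,q2,q3,q4,q5} by δ(·,a) → {q1,q2,q4} and {q3,q5}.
Stable partition: {q1,q2,q4} | {q0,q6} | {q3,q5} — 3 equivalence classes.

3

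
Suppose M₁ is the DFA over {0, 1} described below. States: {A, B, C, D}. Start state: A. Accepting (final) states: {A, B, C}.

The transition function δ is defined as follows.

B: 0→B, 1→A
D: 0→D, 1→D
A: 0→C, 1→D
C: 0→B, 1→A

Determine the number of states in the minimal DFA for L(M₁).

3

Every state is reachable, so we keep all 4.
Start with accepting vs non-accepting: {A,B,C} | {D}.
Refine {A,B,C} on symbol 1: members go to different blocks, giving {B,C} and {A}.
No further refinement is possible. Final partition (3 blocks): {B,C} | {D} | {A}.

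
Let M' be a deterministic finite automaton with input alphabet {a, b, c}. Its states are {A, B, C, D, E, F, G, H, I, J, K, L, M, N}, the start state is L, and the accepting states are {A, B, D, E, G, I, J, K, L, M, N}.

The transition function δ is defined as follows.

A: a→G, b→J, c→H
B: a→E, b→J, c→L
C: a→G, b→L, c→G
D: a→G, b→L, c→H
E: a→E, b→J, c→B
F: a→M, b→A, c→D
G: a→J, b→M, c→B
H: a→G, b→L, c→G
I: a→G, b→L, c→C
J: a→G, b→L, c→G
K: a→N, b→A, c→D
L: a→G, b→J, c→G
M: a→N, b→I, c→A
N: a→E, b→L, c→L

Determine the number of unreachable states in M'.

No path from L leads to D, F, K; the other 11 states are all reachable.

3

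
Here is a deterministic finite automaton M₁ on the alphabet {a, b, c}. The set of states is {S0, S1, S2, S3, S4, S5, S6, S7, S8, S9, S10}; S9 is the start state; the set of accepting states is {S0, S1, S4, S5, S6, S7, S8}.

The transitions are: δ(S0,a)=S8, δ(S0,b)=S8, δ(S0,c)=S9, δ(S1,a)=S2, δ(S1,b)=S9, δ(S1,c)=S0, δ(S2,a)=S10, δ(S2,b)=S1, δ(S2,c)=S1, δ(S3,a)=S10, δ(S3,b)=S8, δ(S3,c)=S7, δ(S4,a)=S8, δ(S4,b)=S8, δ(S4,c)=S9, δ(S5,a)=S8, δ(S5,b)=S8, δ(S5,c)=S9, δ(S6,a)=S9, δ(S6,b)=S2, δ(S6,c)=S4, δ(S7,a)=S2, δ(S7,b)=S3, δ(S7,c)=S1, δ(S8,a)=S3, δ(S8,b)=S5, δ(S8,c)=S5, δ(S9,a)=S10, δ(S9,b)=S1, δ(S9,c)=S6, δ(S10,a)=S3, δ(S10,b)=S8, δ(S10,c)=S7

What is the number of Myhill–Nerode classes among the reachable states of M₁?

6

Every state is reachable, so we keep all 11.
Start with accepting vs non-accepting: {S0,S1,S4,S5,S6,S7,S8} | {S2,S3,S9,S10}.
Split {S0,S1,S4,S5,S6,S7,S8} by δ(·,a) → {S1,S6,S7,S8} and {S0,S4,S5}.
On input b, block {S1,S6,S7,S8} splits into {S1,S6,S7} and {S8}.
On input c, block {S1,S6,S7} splits into {S1,S6} and {S7}.
On input b, block {S2,S3,S9,S10} splits into {S2,S9} and {S3,S10}.
No further refinement is possible. Final partition (6 blocks): {S1,S6} | {S2,S9} | {S0,S4,S5} | {S8} | {S7} | {S3,S10}.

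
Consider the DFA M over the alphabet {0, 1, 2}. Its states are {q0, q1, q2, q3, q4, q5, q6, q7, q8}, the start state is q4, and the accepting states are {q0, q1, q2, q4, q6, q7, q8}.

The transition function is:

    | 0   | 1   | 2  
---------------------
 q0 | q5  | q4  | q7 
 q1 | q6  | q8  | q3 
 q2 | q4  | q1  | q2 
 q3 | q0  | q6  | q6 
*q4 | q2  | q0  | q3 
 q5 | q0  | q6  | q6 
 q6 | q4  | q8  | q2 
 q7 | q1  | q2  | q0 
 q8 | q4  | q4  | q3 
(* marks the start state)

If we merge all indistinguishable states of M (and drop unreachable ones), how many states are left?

8

All states are reachable from the start state.
Initial partition by acceptance: {q0,q1,q2,q4,q6,q7,q8} | {q3,q5}.
Split {q0,q1,q2,q4,q6,q7,q8} by δ(·,0) → {q1,q2,q4,q6,q7,q8} and {q0}.
On input 1, block {q1,q2,q4,q6,q7,q8} splits into {q1,q2,q6,q7,q8} and {q4}.
Refine {q1,q2,q6,q7,q8} on symbol 0: members go to different blocks, giving {q2,q6,q8} and {q1,q7}.
Refine {q2,q6,q8} on symbol 1: members go to different blocks, giving {q2} and {q6} and {q8}.
Refine {q1,q7} on symbol 0: members go to different blocks, giving {q1} and {q7}.
No further refinement is possible. Final partition (8 blocks): {q2} | {q3,q5} | {q0} | {q4} | {q1} | {q6} | {q8} | {q7}.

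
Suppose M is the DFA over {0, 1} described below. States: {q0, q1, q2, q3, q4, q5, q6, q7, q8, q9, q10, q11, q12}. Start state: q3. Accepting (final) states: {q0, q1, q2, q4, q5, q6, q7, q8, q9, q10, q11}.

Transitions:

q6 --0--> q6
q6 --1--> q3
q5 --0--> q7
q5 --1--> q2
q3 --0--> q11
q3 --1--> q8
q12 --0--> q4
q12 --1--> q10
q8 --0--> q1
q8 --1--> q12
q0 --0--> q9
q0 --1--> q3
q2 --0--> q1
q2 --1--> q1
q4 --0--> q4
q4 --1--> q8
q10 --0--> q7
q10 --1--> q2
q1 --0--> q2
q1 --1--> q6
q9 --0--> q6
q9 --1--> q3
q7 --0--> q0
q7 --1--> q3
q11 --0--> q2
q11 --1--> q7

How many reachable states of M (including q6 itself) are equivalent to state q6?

States {q5} cannot be reached from the start state, so discard them.
P0 = {q0,q1,q2,q4,q6,q7,q8,q9,q10,q11} | {q3,q12}.
Split {q0,q1,q2,q4,q6,q7,q8,q9,q10,q11} by δ(·,1) → {q0,q6,q7,q8,q9} and {q1,q2,q4,q10,q11}.
On input 0, block {q0,q6,q7,q8,q9} splits into {q0,q6,q7,q9} and {q8}.
Refine {q3,q12} on symbol 1: members go to different blocks, giving {q3} and {q12}.
Refine {q1,q2,q4,q10,q11} on symbol 0: members go to different blocks, giving {q1,q2,q4,q11} and {q10}.
Refine {q1,q2,q4,q11} on symbol 1: members go to different blocks, giving {q1,q11} and {q2} and {q4}.
Stable partition: {q0,q6,q7,q9} | {q3} | {q1,q11} | {q8} | {q12} | {q10} | {q2} | {q4} — 8 equivalence classes.
The equivalence class containing q6 is {q0,q6,q7,q9}, of size 4.

4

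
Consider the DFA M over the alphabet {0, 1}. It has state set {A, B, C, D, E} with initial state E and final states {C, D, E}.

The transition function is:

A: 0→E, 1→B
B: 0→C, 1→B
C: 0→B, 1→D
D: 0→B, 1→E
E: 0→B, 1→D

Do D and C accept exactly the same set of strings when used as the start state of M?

Yes

States {A} cannot be reached from the start state, so discard them.
P0 = {C,D,E} | {B}.
The partition is now stable with 2 blocks: {C,D,E} | {B}.
D and C lie in the same block of the stable partition, so they are equivalent — no string distinguishes them.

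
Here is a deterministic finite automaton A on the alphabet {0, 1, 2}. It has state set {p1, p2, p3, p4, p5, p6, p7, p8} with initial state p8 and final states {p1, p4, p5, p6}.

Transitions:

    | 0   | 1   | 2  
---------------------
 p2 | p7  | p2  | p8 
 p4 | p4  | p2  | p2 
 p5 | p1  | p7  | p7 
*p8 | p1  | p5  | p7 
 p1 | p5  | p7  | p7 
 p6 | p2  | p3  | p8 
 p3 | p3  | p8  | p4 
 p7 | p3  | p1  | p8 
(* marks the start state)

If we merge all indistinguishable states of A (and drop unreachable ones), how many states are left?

Reachable states from the start: {p1,p2,p3,p4,p5,p7,p8}. Unreachable: {p6} — drop them.
Initial partition by acceptance: {p1,p4,p5} | {p2,p3,p7,p8}.
On input 0, block {p2,p3,p7,p8} splits into {p2,p3,p7} and {p8}.
On input 1, block {p2,p3,p7} splits into {p2} and {p3} and {p7}.
Split {p1,p4,p5} by δ(·,1) → {p1,p5} and {p4}.
Stable partition: {p1,p5} | {p2} | {p8} | {p3} | {p7} | {p4} — 6 equivalence classes.

6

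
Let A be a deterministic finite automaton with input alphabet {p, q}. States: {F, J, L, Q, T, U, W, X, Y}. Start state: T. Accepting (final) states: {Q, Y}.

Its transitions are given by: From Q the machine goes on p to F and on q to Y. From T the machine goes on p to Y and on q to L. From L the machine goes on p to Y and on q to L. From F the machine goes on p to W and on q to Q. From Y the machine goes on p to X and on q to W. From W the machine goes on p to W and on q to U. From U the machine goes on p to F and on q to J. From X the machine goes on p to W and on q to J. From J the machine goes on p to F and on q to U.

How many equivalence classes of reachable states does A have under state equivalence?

Every state is reachable, so we keep all 9.
Start with accepting vs non-accepting: {Q,Y} | {F,J,L,T,U,W,X}.
On input q, block {Q,Y} splits into {Q} and {Y}.
Refine {F,J,L,T,U,W,X} on symbol p: members go to different blocks, giving {F,J,U,W,X} and {L,T}.
On input q, block {F,J,U,W,X} splits into {J,U,W,X} and {F}.
Refine {J,U,W,X} on symbol p: members go to different blocks, giving {J,U} and {W,X}.
No further refinement is possible. Final partition (6 blocks): {Q} | {J,U} | {Y} | {L,T} | {F} | {W,X}.

6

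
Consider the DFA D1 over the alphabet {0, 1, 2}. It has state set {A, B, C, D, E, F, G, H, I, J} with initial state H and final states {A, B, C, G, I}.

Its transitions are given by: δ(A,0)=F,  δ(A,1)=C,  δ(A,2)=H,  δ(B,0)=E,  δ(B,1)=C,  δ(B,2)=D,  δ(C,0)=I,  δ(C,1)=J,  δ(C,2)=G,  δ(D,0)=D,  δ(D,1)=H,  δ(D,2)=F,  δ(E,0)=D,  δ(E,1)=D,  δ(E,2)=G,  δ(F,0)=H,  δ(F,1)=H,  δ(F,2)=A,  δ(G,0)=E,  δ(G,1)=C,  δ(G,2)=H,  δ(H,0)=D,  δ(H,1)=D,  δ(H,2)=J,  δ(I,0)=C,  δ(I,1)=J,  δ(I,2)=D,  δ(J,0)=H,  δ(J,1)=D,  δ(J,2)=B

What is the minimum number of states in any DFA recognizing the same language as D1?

All states are reachable from the start state.
P0 = {A,B,C,G,I} | {D,E,F,H,J}.
Refine {A,B,C,G,I} on symbol 0: members go to different blocks, giving {A,B,G} and {C,I}.
Refine {D,E,F,H,J} on symbol 2: members go to different blocks, giving {E,F,J} and {D,H}.
Refine {C,I} on symbol 2: members go to different blocks, giving {C} and {I}.
Stable partition: {A,B,G} | {E,F,J} | {C} | {D,H} | {I} — 5 equivalence classes.

5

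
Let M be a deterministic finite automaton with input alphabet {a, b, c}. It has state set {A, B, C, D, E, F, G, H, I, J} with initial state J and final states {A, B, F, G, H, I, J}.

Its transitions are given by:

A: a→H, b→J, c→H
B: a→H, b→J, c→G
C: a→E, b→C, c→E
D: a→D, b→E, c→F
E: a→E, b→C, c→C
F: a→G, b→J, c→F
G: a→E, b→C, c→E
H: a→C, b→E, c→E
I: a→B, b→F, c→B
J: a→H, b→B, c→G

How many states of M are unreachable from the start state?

4

No path from J leads to A, D, F, I; the other 6 states are all reachable.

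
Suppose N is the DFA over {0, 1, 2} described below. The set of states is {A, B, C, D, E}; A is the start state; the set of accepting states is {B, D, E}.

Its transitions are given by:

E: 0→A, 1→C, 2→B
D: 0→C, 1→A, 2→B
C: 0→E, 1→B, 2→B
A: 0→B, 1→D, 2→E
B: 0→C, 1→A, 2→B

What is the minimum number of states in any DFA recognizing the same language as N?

2

All states are reachable from the start state.
P0 = {B,D,E} | {A,C}.
Stable partition: {B,D,E} | {A,C} — 2 equivalence classes.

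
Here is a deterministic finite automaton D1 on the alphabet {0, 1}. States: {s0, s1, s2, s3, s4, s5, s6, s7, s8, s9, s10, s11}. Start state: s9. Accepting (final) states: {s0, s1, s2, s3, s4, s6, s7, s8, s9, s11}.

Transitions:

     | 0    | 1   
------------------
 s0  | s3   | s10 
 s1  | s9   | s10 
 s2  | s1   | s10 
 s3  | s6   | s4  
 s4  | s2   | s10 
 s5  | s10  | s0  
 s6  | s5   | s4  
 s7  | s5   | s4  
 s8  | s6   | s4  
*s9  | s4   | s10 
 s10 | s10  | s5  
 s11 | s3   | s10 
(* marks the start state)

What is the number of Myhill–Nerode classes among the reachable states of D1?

6

First remove the unreachable states {s7,s8,s11}; 9 states remain.
P0 = {s0,s1,s2,s3,s4,s6,s9} | {s5,s10}.
Split {s0,s1,s2,s3,s4,s6,s9} by δ(·,0) → {s0,s1,s2,s3,s4,s9} and {s6}.
On input 0, block {s0,s1,s2,s3,s4,s9} splits into {s0,s1,s2,s4,s9} and {s3}.
Split {s0,s1,s2,s4,s9} by δ(·,0) → {s1,s2,s4,s9} and {s0}.
Refine {s5,s10} on symbol 1: members go to different blocks, giving {s5} and {s10}.
No further refinement is possible. Final partition (6 blocks): {s1,s2,s4,s9} | {s5} | {s6} | {s3} | {s0} | {s10}.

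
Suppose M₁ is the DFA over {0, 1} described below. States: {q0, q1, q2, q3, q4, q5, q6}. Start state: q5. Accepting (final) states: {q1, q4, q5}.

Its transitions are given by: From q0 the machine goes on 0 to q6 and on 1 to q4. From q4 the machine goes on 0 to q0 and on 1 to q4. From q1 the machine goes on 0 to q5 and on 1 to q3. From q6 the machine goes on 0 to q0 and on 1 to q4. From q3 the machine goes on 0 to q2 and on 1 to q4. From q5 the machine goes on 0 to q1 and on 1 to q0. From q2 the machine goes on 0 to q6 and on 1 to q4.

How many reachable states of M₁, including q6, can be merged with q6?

4

All states are reachable from the start state.
P0 = {q1,q4,q5} | {q0,q2,q3,q6}.
On input 0, block {q1,q4,q5} splits into {q1,q5} and {q4}.
Stable partition: {q1,q5} | {q0,q2,q3,q6} | {q4} — 3 equivalence classes.
State q6 belongs to the block {q0,q2,q3,q6}, which has 4 states.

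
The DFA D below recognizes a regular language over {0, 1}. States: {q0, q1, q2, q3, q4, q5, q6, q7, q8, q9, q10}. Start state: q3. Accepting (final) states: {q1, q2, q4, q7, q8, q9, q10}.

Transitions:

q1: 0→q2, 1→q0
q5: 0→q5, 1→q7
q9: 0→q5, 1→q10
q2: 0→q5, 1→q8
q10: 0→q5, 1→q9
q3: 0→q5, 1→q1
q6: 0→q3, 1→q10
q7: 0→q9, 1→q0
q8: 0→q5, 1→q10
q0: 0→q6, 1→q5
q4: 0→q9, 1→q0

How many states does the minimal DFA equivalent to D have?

5

First remove the unreachable states {q4}; 10 states remain.
P0 = {q1,q2,q7,q8,q9,q10} | {q0,q3,q5,q6}.
On input 0, block {q1,q2,q7,q8,q9,q10} splits into {q2,q8,q9,q10} and {q1,q7}.
On input 1, block {q0,q3,q5,q6} splits into {q3,q5} and {q0} and {q6}.
No further refinement is possible. Final partition (5 blocks): {q2,q8,q9,q10} | {q3,q5} | {q1,q7} | {q0} | {q6}.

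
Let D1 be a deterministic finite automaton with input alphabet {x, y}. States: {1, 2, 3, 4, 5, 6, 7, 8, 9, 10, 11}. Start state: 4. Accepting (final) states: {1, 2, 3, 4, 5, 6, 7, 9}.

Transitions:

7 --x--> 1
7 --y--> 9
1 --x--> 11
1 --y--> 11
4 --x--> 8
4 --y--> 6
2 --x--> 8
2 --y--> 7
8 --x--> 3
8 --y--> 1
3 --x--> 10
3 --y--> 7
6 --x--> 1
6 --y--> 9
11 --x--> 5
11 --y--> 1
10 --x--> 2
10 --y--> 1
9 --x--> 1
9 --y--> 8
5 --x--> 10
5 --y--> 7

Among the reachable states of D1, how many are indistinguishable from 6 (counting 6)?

Every state is reachable, so we keep all 11.
Start with accepting vs non-accepting: {1,2,3,4,5,6,7,9} | {8,10,11}.
Split {1,2,3,4,5,6,7,9} by δ(·,x) → {1,2,3,4,5} and {6,7,9}.
Refine {1,2,3,4,5} on symbol y: members go to different blocks, giving {2,3,4,5} and {1}.
Split {6,7,9} by δ(·,y) → {6,7} and {9}.
The partition is now stable with 5 blocks: {2,3,4,5} | {8,10,11} | {6,7} | {1} | {9}.
The equivalence class containing 6 is {6,7}, of size 2.

2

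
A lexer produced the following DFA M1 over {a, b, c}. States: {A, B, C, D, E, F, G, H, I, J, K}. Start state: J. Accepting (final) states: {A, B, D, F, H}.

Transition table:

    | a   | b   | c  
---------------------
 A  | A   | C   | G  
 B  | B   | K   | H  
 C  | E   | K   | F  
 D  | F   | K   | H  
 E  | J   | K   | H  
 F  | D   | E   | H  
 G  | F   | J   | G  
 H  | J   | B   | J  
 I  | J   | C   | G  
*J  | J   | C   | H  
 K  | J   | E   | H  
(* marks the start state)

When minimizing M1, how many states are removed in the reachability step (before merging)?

3

BFS from J reaches {B, C, D, E, F, H, J, K}; the 3 state(s) A, G, I are never visited.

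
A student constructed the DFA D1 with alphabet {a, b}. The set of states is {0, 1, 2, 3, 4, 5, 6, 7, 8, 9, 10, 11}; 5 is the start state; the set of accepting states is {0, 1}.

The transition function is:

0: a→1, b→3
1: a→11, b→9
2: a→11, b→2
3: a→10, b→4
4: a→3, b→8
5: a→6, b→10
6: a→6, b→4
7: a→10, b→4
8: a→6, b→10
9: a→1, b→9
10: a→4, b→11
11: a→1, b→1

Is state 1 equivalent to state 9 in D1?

First remove the unreachable states {0,2,7}; 9 states remain.
Start with accepting vs non-accepting: {1} | {3,4,5,6,8,9,10,11}.
Refine {3,4,5,6,8,9,10,11} on symbol a: members go to different blocks, giving {3,4,5,6,8,10} and {9,11}.
On input b, block {3,4,5,6,8,10} splits into {3,4,5,6,8} and {10}.
Split {3,4,5,6,8} by δ(·,a) → {4,5,6,8} and {3}.
Split {4,5,6,8} by δ(·,a) → {5,6,8} and {4}.
Refine {5,6,8} on symbol b: members go to different blocks, giving {5,8} and {6}.
Refine {9,11} on symbol b: members go to different blocks, giving {9} and {11}.
Stable partition: {1} | {5,8} | {9} | {10} | {3} | {4} | {6} | {11} — 8 equivalence classes.
1 and 9 end up in different blocks, so they are distinguishable. For instance, the string 'ε' is accepted from only 1.

No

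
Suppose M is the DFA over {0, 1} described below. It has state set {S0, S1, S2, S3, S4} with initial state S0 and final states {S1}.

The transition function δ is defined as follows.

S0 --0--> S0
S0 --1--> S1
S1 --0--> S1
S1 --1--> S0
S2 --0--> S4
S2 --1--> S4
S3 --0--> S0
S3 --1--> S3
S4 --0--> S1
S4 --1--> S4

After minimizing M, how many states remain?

2

States {S2,S3,S4} cannot be reached from the start state, so discard them.
P0 = {S1} | {S0}.
The partition is now stable with 2 blocks: {S1} | {S0}.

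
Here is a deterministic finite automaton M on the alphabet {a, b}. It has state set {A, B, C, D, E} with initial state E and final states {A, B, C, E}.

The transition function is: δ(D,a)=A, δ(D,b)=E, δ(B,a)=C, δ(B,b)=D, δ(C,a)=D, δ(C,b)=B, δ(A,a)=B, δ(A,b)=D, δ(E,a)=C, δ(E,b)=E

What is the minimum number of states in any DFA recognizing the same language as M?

5

Every state is reachable, so we keep all 5.
P0 = {A,B,C,E} | {D}.
Refine {A,B,C,E} on symbol a: members go to different blocks, giving {A,B,E} and {C}.
Refine {A,B,E} on symbol a: members go to different blocks, giving {B,E} and {A}.
Refine {B,E} on symbol b: members go to different blocks, giving {B} and {E}.
Stable partition: {B} | {D} | {C} | {A} | {E} — 5 equivalence classes.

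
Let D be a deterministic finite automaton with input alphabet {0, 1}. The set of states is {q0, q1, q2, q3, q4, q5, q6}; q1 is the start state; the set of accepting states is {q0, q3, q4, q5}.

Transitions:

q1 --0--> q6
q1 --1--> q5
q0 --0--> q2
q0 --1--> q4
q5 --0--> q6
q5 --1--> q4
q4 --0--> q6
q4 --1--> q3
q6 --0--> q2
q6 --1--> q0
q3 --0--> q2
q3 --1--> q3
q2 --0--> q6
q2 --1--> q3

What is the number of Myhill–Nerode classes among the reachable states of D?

P0 = {q0,q3,q4,q5} | {q1,q2,q6}.
No further refinement is possible. Final partition (2 blocks): {q0,q3,q4,q5} | {q1,q2,q6}.

2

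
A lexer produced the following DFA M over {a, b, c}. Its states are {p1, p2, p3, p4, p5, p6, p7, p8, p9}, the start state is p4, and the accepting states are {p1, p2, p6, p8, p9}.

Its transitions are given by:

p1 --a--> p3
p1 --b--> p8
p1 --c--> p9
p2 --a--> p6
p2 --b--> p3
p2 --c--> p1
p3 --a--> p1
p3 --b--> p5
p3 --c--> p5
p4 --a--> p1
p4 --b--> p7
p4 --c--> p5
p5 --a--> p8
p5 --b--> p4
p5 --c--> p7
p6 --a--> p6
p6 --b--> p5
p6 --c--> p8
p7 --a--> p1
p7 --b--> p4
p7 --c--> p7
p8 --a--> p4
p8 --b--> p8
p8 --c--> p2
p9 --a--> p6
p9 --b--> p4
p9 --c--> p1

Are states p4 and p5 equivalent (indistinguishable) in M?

Yes

Every state is reachable, so we keep all 9.
P0 = {p1,p2,p6,p8,p9} | {p3,p4,p5,p7}.
Refine {p1,p2,p6,p8,p9} on symbol a: members go to different blocks, giving {p2,p6,p9} and {p1,p8}.
The partition is now stable with 3 blocks: {p2,p6,p9} | {p3,p4,p5,p7} | {p1,p8}.
p4 and p5 lie in the same block of the stable partition, so they are equivalent — no string distinguishes them.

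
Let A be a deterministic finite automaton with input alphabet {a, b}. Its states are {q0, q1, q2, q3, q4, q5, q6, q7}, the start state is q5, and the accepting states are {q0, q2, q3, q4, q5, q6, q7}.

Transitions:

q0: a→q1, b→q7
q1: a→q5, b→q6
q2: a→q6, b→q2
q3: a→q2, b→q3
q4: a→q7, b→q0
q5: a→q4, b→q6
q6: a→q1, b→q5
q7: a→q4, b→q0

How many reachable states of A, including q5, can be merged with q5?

3

Reachable states from the start: {q0,q1,q4,q5,q6,q7}. Unreachable: {q2,q3} — drop them.
Initial partition by acceptance: {q0,q4,q5,q6,q7} | {q1}.
Split {q0,q4,q5,q6,q7} by δ(·,a) → {q4,q5,q7} and {q0,q6}.
The partition is now stable with 3 blocks: {q4,q5,q7} | {q1} | {q0,q6}.
State q5 belongs to the block {q4,q5,q7}, which has 3 states.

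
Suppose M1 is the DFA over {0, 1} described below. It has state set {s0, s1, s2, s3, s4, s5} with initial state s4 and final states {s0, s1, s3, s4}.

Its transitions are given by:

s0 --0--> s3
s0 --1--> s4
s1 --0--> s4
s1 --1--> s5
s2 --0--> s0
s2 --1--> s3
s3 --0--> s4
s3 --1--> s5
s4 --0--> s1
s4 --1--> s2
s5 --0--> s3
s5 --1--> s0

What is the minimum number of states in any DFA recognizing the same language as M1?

Initial partition by acceptance: {s0,s1,s3,s4} | {s2,s5}.
On input 1, block {s0,s1,s3,s4} splits into {s1,s3,s4} and {s0}.
Split {s2,s5} by δ(·,0) → {s2} and {s5}.
On input 1, block {s1,s3,s4} splits into {s1,s3} and {s4}.
No further refinement is possible. Final partition (5 blocks): {s1,s3} | {s2} | {s0} | {s5} | {s4}.

5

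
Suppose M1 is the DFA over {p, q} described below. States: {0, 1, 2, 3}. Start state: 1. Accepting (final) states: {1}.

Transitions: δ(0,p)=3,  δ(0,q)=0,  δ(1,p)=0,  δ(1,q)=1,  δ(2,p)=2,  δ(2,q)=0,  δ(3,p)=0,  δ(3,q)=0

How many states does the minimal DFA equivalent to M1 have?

2

States {2} cannot be reached from the start state, so discard them.
P0 = {1} | {0,3}.
Stable partition: {1} | {0,3} — 2 equivalence classes.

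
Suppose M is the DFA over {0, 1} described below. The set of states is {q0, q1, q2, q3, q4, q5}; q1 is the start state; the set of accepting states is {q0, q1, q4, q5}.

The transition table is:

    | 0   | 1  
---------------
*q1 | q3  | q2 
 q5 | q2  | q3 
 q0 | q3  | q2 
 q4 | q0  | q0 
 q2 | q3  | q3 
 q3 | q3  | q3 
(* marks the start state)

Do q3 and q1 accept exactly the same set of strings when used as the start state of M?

Reachable states from the start: {q1,q2,q3}. Unreachable: {q0,q4,q5} — drop them.
Start with accepting vs non-accepting: {q1} | {q2,q3}.
Stable partition: {q1} | {q2,q3} — 2 equivalence classes.
q3 and q1 end up in different blocks, so they are distinguishable. For instance, the string 'ε' is accepted from only q1.

No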